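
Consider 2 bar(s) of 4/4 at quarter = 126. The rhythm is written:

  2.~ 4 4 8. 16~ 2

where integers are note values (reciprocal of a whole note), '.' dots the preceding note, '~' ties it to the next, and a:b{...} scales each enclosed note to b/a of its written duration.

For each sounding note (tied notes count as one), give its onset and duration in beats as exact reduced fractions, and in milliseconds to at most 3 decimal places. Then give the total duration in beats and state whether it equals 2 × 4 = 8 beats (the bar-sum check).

1) 0.0ms=0b +1904.762ms=4b
2) 1904.762ms=4b +476.19ms=1b
3) 2380.952ms=5b +357.143ms=3/4b
4) 2738.095ms=23/4b +1071.429ms=9/4b
Σ=8b of 8 (126bpm 4/4) — PASS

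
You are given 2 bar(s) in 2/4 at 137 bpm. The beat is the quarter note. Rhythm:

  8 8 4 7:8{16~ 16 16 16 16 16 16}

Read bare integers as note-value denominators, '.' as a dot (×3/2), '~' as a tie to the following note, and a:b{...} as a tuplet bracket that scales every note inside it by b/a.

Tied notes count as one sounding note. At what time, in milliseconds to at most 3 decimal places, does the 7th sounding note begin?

note 7 onset = 22/7b = 1376.434ms

1. 0.0ms @ 0 + 218.978ms (1/2)
2. 218.978ms @ 1/2 + 218.978ms (1/2)
3. 437.956ms @ 1 + 437.956ms (1)
4. 875.912ms @ 2 + 250.261ms (4/7)
5. 1126.173ms @ 18/7 + 125.13ms (2/7)
6. 1251.303ms @ 20/7 + 125.13ms (2/7)
7. 1376.434ms @ 22/7 + 125.13ms (2/7)
8. 1501.564ms @ 24/7 + 125.13ms (2/7)
9. 1626.694ms @ 26/7 + 125.13ms (2/7)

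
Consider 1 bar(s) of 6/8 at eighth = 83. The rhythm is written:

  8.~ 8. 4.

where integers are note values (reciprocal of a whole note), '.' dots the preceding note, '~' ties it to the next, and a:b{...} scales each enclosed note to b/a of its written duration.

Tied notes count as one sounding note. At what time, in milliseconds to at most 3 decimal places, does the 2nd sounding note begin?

1. 0.0ms @ 0 + 2168.675ms (3)
2. 2168.675ms @ 3 + 2168.675ms (3)

note 2 onset = 3b = 2168.675ms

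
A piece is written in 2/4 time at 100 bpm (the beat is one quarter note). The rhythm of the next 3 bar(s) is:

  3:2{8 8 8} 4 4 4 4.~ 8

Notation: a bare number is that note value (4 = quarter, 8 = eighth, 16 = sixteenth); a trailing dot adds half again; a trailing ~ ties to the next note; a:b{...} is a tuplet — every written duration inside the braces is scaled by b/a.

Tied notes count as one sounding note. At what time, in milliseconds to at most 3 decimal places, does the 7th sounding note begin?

1. 0.0ms @ 0 + 200.0ms (1/3)
2. 200.0ms @ 1/3 + 200.0ms (1/3)
3. 400.0ms @ 2/3 + 200.0ms (1/3)
4. 600.0ms @ 1 + 600.0ms (1)
5. 1200.0ms @ 2 + 600.0ms (1)
6. 1800.0ms @ 3 + 600.0ms (1)
7. 2400.0ms @ 4 + 1200.0ms (2)

note 7 onset = 4b = 2400.0ms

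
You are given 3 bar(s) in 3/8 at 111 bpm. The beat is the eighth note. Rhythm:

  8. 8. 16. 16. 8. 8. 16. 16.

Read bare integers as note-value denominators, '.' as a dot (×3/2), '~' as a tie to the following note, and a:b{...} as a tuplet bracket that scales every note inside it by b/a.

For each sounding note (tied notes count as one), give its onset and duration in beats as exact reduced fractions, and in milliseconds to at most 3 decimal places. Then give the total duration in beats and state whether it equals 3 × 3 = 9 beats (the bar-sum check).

1) 0.0ms=0b +810.811ms=3/2b
2) 810.811ms=3/2b +810.811ms=3/2b
3) 1621.622ms=3b +405.405ms=3/4b
4) 2027.027ms=15/4b +405.405ms=3/4b
5) 2432.432ms=9/2b +810.811ms=3/2b
6) 3243.243ms=6b +810.811ms=3/2b
7) 4054.054ms=15/2b +405.405ms=3/4b
8) 4459.459ms=33/4b +405.405ms=3/4b
Σ=9b of 9 (111bpm 3/8) — PASS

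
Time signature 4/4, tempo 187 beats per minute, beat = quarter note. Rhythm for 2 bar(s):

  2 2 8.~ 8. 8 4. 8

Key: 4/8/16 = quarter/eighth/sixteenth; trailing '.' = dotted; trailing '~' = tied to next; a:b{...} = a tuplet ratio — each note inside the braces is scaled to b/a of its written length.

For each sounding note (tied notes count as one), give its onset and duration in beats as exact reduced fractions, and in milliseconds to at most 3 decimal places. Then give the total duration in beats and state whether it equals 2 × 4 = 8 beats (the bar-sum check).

1) 0.0ms=0b +641.711ms=2b
2) 641.711ms=2b +641.711ms=2b
3) 1283.422ms=4b +481.283ms=3/2b
4) 1764.706ms=11/2b +160.428ms=1/2b
5) 1925.134ms=6b +481.283ms=3/2b
6) 2406.417ms=15/2b +160.428ms=1/2b
Σ=8b of 8 (187bpm 4/4) — PASS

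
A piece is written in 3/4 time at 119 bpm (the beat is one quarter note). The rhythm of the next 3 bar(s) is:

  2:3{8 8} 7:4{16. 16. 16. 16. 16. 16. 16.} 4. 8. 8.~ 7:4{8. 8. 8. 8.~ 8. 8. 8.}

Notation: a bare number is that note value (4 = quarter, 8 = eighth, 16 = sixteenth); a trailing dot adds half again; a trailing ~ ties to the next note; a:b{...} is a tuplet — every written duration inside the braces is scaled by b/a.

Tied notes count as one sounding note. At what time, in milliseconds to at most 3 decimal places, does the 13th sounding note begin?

note 13 onset = 45/7b = 3241.297ms

1. 0.0ms @ 0 + 378.151ms (3/4)
2. 378.151ms @ 3/4 + 378.151ms (3/4)
3. 756.303ms @ 3/2 + 108.043ms (3/14)
4. 864.346ms @ 12/7 + 108.043ms (3/14)
5. 972.389ms @ 27/14 + 108.043ms (3/14)
6. 1080.432ms @ 15/7 + 108.043ms (3/14)
7. 1188.475ms @ 33/14 + 108.043ms (3/14)
8. 1296.519ms @ 18/7 + 108.043ms (3/14)
9. 1404.562ms @ 39/14 + 108.043ms (3/14)
10. 1512.605ms @ 3 + 756.303ms (3/2)
11. 2268.908ms @ 9/2 + 378.151ms (3/4)
12. 2647.059ms @ 21/4 + 594.238ms (33/28)
13. 3241.297ms @ 45/7 + 216.086ms (3/7)
14. 3457.383ms @ 48/7 + 216.086ms (3/7)
15. 3673.469ms @ 51/7 + 432.173ms (6/7)
16. 4105.642ms @ 57/7 + 216.086ms (3/7)
17. 4321.729ms @ 60/7 + 216.086ms (3/7)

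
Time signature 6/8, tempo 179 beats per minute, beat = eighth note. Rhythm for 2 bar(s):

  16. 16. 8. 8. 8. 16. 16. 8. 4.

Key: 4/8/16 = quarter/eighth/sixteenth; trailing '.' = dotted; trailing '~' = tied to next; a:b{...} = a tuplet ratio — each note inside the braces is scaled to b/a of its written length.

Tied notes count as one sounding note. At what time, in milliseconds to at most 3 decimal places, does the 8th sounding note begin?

1. 0.0ms @ 0 + 251.397ms (3/4)
2. 251.397ms @ 3/4 + 251.397ms (3/4)
3. 502.793ms @ 3/2 + 502.793ms (3/2)
4. 1005.587ms @ 3 + 502.793ms (3/2)
5. 1508.38ms @ 9/2 + 502.793ms (3/2)
6. 2011.173ms @ 6 + 251.397ms (3/4)
7. 2262.57ms @ 27/4 + 251.397ms (3/4)
8. 2513.966ms @ 15/2 + 502.793ms (3/2)
9. 3016.76ms @ 9 + 1005.587ms (3)

note 8 onset = 15/2b = 2513.966ms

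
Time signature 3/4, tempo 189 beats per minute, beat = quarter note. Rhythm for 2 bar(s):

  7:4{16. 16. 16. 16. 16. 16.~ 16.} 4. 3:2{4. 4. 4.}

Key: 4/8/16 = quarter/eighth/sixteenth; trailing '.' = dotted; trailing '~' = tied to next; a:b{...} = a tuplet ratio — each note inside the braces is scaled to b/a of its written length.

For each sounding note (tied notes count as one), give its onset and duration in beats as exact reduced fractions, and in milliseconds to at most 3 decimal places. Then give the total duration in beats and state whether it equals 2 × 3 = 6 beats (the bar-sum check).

1) 0.0ms=0b +68.027ms=3/14b
2) 68.027ms=3/14b +68.027ms=3/14b
3) 136.054ms=3/7b +68.027ms=3/14b
4) 204.082ms=9/14b +68.027ms=3/14b
5) 272.109ms=6/7b +68.027ms=3/14b
6) 340.136ms=15/14b +136.054ms=3/7b
7) 476.19ms=3/2b +476.19ms=3/2b
8) 952.381ms=3b +317.46ms=1b
9) 1269.841ms=4b +317.46ms=1b
10) 1587.302ms=5b +317.46ms=1b
Σ=6b of 6 (189bpm 3/4) — PASS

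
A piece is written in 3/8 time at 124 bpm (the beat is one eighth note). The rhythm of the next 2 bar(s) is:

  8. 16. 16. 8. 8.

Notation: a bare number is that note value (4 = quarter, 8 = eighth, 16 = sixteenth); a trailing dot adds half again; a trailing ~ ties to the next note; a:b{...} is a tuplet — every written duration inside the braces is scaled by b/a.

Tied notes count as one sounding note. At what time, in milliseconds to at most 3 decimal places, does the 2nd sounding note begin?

note 2 onset = 3/2b = 725.806ms

1. 0.0ms @ 0 + 725.806ms (3/2)
2. 725.806ms @ 3/2 + 362.903ms (3/4)
3. 1088.71ms @ 9/4 + 362.903ms (3/4)
4. 1451.613ms @ 3 + 725.806ms (3/2)
5. 2177.419ms @ 9/2 + 725.806ms (3/2)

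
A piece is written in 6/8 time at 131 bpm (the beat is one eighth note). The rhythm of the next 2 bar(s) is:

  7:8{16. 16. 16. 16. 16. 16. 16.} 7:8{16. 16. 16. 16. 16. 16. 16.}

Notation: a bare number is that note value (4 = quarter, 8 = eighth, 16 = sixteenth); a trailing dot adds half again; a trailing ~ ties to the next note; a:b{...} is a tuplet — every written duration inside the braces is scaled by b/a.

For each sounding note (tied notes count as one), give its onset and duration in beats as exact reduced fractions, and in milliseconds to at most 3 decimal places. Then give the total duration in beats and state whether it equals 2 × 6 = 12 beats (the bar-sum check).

1) 0.0ms=0b +392.585ms=6/7b
2) 392.585ms=6/7b +392.585ms=6/7b
3) 785.169ms=12/7b +392.585ms=6/7b
4) 1177.754ms=18/7b +392.585ms=6/7b
5) 1570.338ms=24/7b +392.585ms=6/7b
6) 1962.923ms=30/7b +392.585ms=6/7b
7) 2355.507ms=36/7b +392.585ms=6/7b
8) 2748.092ms=6b +392.585ms=6/7b
9) 3140.676ms=48/7b +392.585ms=6/7b
10) 3533.261ms=54/7b +392.585ms=6/7b
11) 3925.845ms=60/7b +392.585ms=6/7b
12) 4318.43ms=66/7b +392.585ms=6/7b
13) 4711.014ms=72/7b +392.585ms=6/7b
14) 5103.599ms=78/7b +392.585ms=6/7b
Σ=12b of 12 (131bpm 6/8) — PASS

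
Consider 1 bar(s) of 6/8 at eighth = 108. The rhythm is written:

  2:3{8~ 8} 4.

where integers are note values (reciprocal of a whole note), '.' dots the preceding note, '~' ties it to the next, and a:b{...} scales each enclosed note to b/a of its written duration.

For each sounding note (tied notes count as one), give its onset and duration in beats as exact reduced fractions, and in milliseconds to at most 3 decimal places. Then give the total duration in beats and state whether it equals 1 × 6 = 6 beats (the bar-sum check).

1) 0.0ms=0b +1666.667ms=3b
2) 1666.667ms=3b +1666.667ms=3b
Σ=6b of 6 (108bpm 6/8) — PASS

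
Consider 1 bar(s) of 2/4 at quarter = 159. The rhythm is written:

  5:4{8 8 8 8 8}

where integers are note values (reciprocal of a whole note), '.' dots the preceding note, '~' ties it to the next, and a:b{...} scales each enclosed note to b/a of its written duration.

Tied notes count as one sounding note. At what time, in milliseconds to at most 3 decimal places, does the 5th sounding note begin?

1. 0.0ms @ 0 + 150.943ms (2/5)
2. 150.943ms @ 2/5 + 150.943ms (2/5)
3. 301.887ms @ 4/5 + 150.943ms (2/5)
4. 452.83ms @ 6/5 + 150.943ms (2/5)
5. 603.774ms @ 8/5 + 150.943ms (2/5)

note 5 onset = 8/5b = 603.774ms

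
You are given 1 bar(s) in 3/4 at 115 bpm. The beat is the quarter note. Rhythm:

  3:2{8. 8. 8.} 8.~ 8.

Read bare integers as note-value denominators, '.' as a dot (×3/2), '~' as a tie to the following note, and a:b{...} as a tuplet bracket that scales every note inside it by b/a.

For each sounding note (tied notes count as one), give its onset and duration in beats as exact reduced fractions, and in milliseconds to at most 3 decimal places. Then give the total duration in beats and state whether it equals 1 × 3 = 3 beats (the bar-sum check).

1) 0.0ms=0b +260.87ms=1/2b
2) 260.87ms=1/2b +260.87ms=1/2b
3) 521.739ms=1b +260.87ms=1/2b
4) 782.609ms=3/2b +782.609ms=3/2b
Σ=3b of 3 (115bpm 3/4) — PASS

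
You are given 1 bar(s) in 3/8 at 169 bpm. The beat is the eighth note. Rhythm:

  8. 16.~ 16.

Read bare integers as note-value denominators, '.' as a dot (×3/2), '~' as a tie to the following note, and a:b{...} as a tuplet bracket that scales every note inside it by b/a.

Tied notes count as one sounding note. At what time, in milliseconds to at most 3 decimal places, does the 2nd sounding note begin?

note 2 onset = 3/2b = 532.544ms

1. 0.0ms @ 0 + 532.544ms (3/2)
2. 532.544ms @ 3/2 + 532.544ms (3/2)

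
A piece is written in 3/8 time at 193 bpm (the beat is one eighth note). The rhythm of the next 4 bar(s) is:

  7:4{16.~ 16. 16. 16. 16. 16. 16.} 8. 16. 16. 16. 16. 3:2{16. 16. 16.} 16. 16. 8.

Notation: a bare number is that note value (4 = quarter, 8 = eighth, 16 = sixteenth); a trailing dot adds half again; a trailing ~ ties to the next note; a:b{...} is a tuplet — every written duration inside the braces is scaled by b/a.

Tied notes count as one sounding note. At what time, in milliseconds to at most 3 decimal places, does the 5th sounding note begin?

1. 0.0ms @ 0 + 266.469ms (6/7)
2. 266.469ms @ 6/7 + 133.235ms (3/7)
3. 399.704ms @ 9/7 + 133.235ms (3/7)
4. 532.939ms @ 12/7 + 133.235ms (3/7)
5. 666.173ms @ 15/7 + 133.235ms (3/7)
6. 799.408ms @ 18/7 + 133.235ms (3/7)
7. 932.642ms @ 3 + 466.321ms (3/2)
8. 1398.964ms @ 9/2 + 233.161ms (3/4)
9. 1632.124ms @ 21/4 + 233.161ms (3/4)
10. 1865.285ms @ 6 + 233.161ms (3/4)
11. 2098.446ms @ 27/4 + 233.161ms (3/4)
12. 2331.606ms @ 15/2 + 155.44ms (1/2)
13. 2487.047ms @ 8 + 155.44ms (1/2)
14. 2642.487ms @ 17/2 + 155.44ms (1/2)
15. 2797.927ms @ 9 + 233.161ms (3/4)
16. 3031.088ms @ 39/4 + 233.161ms (3/4)
17. 3264.249ms @ 21/2 + 466.321ms (3/2)

note 5 onset = 15/7b = 666.173ms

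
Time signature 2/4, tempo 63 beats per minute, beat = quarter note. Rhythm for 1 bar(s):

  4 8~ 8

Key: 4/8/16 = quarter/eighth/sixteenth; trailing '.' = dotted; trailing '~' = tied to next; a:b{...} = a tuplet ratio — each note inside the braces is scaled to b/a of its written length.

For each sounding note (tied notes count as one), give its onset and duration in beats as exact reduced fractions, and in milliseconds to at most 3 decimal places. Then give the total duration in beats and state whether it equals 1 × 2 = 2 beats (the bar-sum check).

1) 0.0ms=0b +952.381ms=1b
2) 952.381ms=1b +952.381ms=1b
Σ=2b of 2 (63bpm 2/4) — PASS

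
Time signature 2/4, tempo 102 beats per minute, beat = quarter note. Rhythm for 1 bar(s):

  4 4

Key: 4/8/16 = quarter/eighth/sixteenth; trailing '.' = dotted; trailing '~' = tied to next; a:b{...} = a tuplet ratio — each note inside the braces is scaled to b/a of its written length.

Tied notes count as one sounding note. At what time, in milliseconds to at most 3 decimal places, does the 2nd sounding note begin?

note 2 onset = 1b = 588.235ms

1. 0.0ms @ 0 + 588.235ms (1)
2. 588.235ms @ 1 + 588.235ms (1)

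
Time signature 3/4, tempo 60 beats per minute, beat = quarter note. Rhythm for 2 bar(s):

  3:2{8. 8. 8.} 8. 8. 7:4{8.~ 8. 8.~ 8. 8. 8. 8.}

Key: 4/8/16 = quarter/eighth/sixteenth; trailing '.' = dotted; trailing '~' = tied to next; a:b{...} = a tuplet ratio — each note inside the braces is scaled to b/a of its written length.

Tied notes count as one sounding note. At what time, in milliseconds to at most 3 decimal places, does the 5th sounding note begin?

note 5 onset = 9/4b = 2250.0ms

1. 0.0ms @ 0 + 500.0ms (1/2)
2. 500.0ms @ 1/2 + 500.0ms (1/2)
3. 1000.0ms @ 1 + 500.0ms (1/2)
4. 1500.0ms @ 3/2 + 750.0ms (3/4)
5. 2250.0ms @ 9/4 + 750.0ms (3/4)
6. 3000.0ms @ 3 + 857.143ms (6/7)
7. 3857.143ms @ 27/7 + 857.143ms (6/7)
8. 4714.286ms @ 33/7 + 428.571ms (3/7)
9. 5142.857ms @ 36/7 + 428.571ms (3/7)
10. 5571.429ms @ 39/7 + 428.571ms (3/7)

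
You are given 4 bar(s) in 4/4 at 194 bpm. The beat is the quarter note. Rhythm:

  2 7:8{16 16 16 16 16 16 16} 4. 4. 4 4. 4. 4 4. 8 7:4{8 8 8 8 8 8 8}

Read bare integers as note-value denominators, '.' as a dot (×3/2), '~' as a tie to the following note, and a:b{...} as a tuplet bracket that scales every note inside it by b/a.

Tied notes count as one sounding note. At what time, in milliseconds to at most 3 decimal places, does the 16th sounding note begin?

note 16 onset = 27/2b = 4175.258ms

1. 0.0ms @ 0 + 618.557ms (2)
2. 618.557ms @ 2 + 88.365ms (2/7)
3. 706.922ms @ 16/7 + 88.365ms (2/7)
4. 795.287ms @ 18/7 + 88.365ms (2/7)
5. 883.652ms @ 20/7 + 88.365ms (2/7)
6. 972.018ms @ 22/7 + 88.365ms (2/7)
7. 1060.383ms @ 24/7 + 88.365ms (2/7)
8. 1148.748ms @ 26/7 + 88.365ms (2/7)
9. 1237.113ms @ 4 + 463.918ms (3/2)
10. 1701.031ms @ 11/2 + 463.918ms (3/2)
11. 2164.948ms @ 7 + 309.278ms (1)
12. 2474.227ms @ 8 + 463.918ms (3/2)
13. 2938.144ms @ 19/2 + 463.918ms (3/2)
14. 3402.062ms @ 11 + 309.278ms (1)
15. 3711.34ms @ 12 + 463.918ms (3/2)
16. 4175.258ms @ 27/2 + 154.639ms (1/2)
17. 4329.897ms @ 14 + 88.365ms (2/7)
18. 4418.262ms @ 100/7 + 88.365ms (2/7)
19. 4506.627ms @ 102/7 + 88.365ms (2/7)
20. 4594.993ms @ 104/7 + 88.365ms (2/7)
21. 4683.358ms @ 106/7 + 88.365ms (2/7)
22. 4771.723ms @ 108/7 + 88.365ms (2/7)
23. 4860.088ms @ 110/7 + 88.365ms (2/7)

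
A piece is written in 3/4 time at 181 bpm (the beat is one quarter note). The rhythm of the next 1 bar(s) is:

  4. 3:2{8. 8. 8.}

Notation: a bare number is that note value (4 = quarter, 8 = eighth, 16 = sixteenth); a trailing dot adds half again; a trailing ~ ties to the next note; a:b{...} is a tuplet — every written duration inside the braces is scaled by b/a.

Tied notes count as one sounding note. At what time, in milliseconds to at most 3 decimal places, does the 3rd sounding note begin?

1. 0.0ms @ 0 + 497.238ms (3/2)
2. 497.238ms @ 3/2 + 165.746ms (1/2)
3. 662.983ms @ 2 + 165.746ms (1/2)
4. 828.729ms @ 5/2 + 165.746ms (1/2)

note 3 onset = 2b = 662.983ms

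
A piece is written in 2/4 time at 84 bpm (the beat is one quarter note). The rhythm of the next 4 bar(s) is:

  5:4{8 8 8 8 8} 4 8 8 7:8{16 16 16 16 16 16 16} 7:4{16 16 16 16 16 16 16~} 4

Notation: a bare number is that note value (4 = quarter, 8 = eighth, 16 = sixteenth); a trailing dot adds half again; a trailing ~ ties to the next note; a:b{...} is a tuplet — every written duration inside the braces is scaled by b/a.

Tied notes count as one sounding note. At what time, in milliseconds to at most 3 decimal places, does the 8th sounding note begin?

1. 0.0ms @ 0 + 285.714ms (2/5)
2. 285.714ms @ 2/5 + 285.714ms (2/5)
3. 571.429ms @ 4/5 + 285.714ms (2/5)
4. 857.143ms @ 6/5 + 285.714ms (2/5)
5. 1142.857ms @ 8/5 + 285.714ms (2/5)
6. 1428.571ms @ 2 + 714.286ms (1)
7. 2142.857ms @ 3 + 357.143ms (1/2)
8. 2500.0ms @ 7/2 + 357.143ms (1/2)
9. 2857.143ms @ 4 + 204.082ms (2/7)
10. 3061.224ms @ 30/7 + 204.082ms (2/7)
11. 3265.306ms @ 32/7 + 204.082ms (2/7)
12. 3469.388ms @ 34/7 + 204.082ms (2/7)
13. 3673.469ms @ 36/7 + 204.082ms (2/7)
14. 3877.551ms @ 38/7 + 204.082ms (2/7)
15. 4081.633ms @ 40/7 + 204.082ms (2/7)
16. 4285.714ms @ 6 + 102.041ms (1/7)
17. 4387.755ms @ 43/7 + 102.041ms (1/7)
18. 4489.796ms @ 44/7 + 102.041ms (1/7)
19. 4591.837ms @ 45/7 + 102.041ms (1/7)
20. 4693.878ms @ 46/7 + 102.041ms (1/7)
21. 4795.918ms @ 47/7 + 102.041ms (1/7)
22. 4897.959ms @ 48/7 + 816.327ms (8/7)

note 8 onset = 7/2b = 2500.0ms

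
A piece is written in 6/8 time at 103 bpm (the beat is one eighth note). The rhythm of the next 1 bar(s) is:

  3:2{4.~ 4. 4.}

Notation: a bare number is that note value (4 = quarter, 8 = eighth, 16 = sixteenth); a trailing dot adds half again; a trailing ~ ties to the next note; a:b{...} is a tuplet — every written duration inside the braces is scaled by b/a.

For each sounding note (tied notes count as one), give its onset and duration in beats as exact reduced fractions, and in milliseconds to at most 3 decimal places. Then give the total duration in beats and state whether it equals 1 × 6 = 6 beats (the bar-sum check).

1) 0.0ms=0b +2330.097ms=4b
2) 2330.097ms=4b +1165.049ms=2b
Σ=6b of 6 (103bpm 6/8) — PASS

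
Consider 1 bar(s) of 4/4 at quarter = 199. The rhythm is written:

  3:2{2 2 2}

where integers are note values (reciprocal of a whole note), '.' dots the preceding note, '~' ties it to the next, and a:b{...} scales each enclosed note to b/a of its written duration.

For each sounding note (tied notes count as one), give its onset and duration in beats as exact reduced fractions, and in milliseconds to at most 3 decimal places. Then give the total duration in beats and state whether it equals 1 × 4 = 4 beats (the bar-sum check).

1) 0.0ms=0b +402.01ms=4/3b
2) 402.01ms=4/3b +402.01ms=4/3b
3) 804.02ms=8/3b +402.01ms=4/3b
Σ=4b of 4 (199bpm 4/4) — PASS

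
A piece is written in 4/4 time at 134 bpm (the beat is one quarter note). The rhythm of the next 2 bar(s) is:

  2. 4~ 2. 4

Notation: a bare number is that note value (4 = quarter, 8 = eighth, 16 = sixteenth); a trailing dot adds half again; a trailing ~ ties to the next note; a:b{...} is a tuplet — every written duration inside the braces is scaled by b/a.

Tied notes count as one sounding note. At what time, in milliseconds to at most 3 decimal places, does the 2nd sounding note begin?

note 2 onset = 3b = 1343.284ms

1. 0.0ms @ 0 + 1343.284ms (3)
2. 1343.284ms @ 3 + 1791.045ms (4)
3. 3134.328ms @ 7 + 447.761ms (1)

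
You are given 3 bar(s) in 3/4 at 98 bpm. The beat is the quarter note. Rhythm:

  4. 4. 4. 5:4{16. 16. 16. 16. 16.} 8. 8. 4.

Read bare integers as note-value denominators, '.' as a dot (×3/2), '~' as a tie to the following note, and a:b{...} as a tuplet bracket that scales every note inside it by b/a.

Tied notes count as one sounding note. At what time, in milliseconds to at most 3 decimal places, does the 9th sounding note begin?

note 9 onset = 6b = 3673.469ms

1. 0.0ms @ 0 + 918.367ms (3/2)
2. 918.367ms @ 3/2 + 918.367ms (3/2)
3. 1836.735ms @ 3 + 918.367ms (3/2)
4. 2755.102ms @ 9/2 + 183.673ms (3/10)
5. 2938.776ms @ 24/5 + 183.673ms (3/10)
6. 3122.449ms @ 51/10 + 183.673ms (3/10)
7. 3306.122ms @ 27/5 + 183.673ms (3/10)
8. 3489.796ms @ 57/10 + 183.673ms (3/10)
9. 3673.469ms @ 6 + 459.184ms (3/4)
10. 4132.653ms @ 27/4 + 459.184ms (3/4)
11. 4591.837ms @ 15/2 + 918.367ms (3/2)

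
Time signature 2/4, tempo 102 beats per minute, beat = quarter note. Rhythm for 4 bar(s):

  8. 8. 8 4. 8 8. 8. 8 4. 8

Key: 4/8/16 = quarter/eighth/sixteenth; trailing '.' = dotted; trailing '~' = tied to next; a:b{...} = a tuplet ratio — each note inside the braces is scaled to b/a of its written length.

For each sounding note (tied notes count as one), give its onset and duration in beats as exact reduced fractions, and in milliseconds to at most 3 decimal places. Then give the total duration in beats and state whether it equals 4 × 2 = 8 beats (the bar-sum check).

1) 0.0ms=0b +441.176ms=3/4b
2) 441.176ms=3/4b +441.176ms=3/4b
3) 882.353ms=3/2b +294.118ms=1/2b
4) 1176.471ms=2b +882.353ms=3/2b
5) 2058.824ms=7/2b +294.118ms=1/2b
6) 2352.941ms=4b +441.176ms=3/4b
7) 2794.118ms=19/4b +441.176ms=3/4b
8) 3235.294ms=11/2b +294.118ms=1/2b
9) 3529.412ms=6b +882.353ms=3/2b
10) 4411.765ms=15/2b +294.118ms=1/2b
Σ=8b of 8 (102bpm 2/4) — PASS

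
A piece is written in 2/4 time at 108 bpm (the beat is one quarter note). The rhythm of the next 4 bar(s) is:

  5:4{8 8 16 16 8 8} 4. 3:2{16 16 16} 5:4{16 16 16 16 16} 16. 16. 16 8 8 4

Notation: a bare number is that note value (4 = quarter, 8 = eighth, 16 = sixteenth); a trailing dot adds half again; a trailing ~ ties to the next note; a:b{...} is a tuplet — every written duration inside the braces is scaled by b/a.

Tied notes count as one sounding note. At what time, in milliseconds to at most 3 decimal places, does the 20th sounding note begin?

1. 0.0ms @ 0 + 222.222ms (2/5)
2. 222.222ms @ 2/5 + 222.222ms (2/5)
3. 444.444ms @ 4/5 + 111.111ms (1/5)
4. 555.556ms @ 1 + 111.111ms (1/5)
5. 666.667ms @ 6/5 + 222.222ms (2/5)
6. 888.889ms @ 8/5 + 222.222ms (2/5)
7. 1111.111ms @ 2 + 833.333ms (3/2)
8. 1944.444ms @ 7/2 + 92.593ms (1/6)
9. 2037.037ms @ 11/3 + 92.593ms (1/6)
10. 2129.63ms @ 23/6 + 92.593ms (1/6)
11. 2222.222ms @ 4 + 111.111ms (1/5)
12. 2333.333ms @ 21/5 + 111.111ms (1/5)
13. 2444.444ms @ 22/5 + 111.111ms (1/5)
14. 2555.556ms @ 23/5 + 111.111ms (1/5)
15. 2666.667ms @ 24/5 + 111.111ms (1/5)
16. 2777.778ms @ 5 + 208.333ms (3/8)
17. 2986.111ms @ 43/8 + 208.333ms (3/8)
18. 3194.444ms @ 23/4 + 138.889ms (1/4)
19. 3333.333ms @ 6 + 277.778ms (1/2)
20. 3611.111ms @ 13/2 + 277.778ms (1/2)
21. 3888.889ms @ 7 + 555.556ms (1)

note 20 onset = 13/2b = 3611.111ms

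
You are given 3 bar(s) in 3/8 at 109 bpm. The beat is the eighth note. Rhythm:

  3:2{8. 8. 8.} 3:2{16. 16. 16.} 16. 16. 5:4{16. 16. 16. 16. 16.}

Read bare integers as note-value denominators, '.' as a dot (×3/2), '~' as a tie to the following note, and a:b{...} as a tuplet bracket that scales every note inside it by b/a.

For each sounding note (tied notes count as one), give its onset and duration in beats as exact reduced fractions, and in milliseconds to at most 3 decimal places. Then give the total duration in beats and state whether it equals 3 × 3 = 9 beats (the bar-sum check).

1) 0.0ms=0b +550.459ms=1b
2) 550.459ms=1b +550.459ms=1b
3) 1100.917ms=2b +550.459ms=1b
4) 1651.376ms=3b +275.229ms=1/2b
5) 1926.606ms=7/2b +275.229ms=1/2b
6) 2201.835ms=4b +275.229ms=1/2b
7) 2477.064ms=9/2b +412.844ms=3/4b
8) 2889.908ms=21/4b +412.844ms=3/4b
9) 3302.752ms=6b +330.275ms=3/5b
10) 3633.028ms=33/5b +330.275ms=3/5b
11) 3963.303ms=36/5b +330.275ms=3/5b
12) 4293.578ms=39/5b +330.275ms=3/5b
13) 4623.853ms=42/5b +330.275ms=3/5b
Σ=9b of 9 (109bpm 3/8) — PASS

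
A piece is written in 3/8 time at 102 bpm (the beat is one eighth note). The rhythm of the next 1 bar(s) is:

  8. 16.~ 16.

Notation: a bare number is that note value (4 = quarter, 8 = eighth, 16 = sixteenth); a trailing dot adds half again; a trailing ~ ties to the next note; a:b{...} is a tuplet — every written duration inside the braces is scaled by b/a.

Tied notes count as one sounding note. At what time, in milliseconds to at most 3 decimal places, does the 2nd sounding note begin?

note 2 onset = 3/2b = 882.353ms

1. 0.0ms @ 0 + 882.353ms (3/2)
2. 882.353ms @ 3/2 + 882.353ms (3/2)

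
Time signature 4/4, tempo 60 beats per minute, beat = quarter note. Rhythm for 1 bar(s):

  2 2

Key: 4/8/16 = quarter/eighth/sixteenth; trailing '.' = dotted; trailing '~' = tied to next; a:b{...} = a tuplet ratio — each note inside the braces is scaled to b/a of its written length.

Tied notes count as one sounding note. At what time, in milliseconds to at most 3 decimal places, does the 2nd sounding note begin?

1. 0.0ms @ 0 + 2000.0ms (2)
2. 2000.0ms @ 2 + 2000.0ms (2)

note 2 onset = 2b = 2000.0ms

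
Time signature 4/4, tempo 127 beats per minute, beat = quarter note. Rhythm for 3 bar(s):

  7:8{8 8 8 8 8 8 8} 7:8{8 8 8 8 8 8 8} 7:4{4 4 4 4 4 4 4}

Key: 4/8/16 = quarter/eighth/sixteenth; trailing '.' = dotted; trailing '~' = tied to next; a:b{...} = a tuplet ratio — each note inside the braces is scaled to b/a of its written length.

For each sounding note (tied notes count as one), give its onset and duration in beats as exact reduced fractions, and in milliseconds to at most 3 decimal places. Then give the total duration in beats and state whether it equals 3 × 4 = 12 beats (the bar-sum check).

1) 0.0ms=0b +269.966ms=4/7b
2) 269.966ms=4/7b +269.966ms=4/7b
3) 539.933ms=8/7b +269.966ms=4/7b
4) 809.899ms=12/7b +269.966ms=4/7b
5) 1079.865ms=16/7b +269.966ms=4/7b
6) 1349.831ms=20/7b +269.966ms=4/7b
7) 1619.798ms=24/7b +269.966ms=4/7b
8) 1889.764ms=4b +269.966ms=4/7b
9) 2159.73ms=32/7b +269.966ms=4/7b
10) 2429.696ms=36/7b +269.966ms=4/7b
11) 2699.663ms=40/7b +269.966ms=4/7b
12) 2969.629ms=44/7b +269.966ms=4/7b
13) 3239.595ms=48/7b +269.966ms=4/7b
14) 3509.561ms=52/7b +269.966ms=4/7b
15) 3779.528ms=8b +269.966ms=4/7b
16) 4049.494ms=60/7b +269.966ms=4/7b
17) 4319.46ms=64/7b +269.966ms=4/7b
18) 4589.426ms=68/7b +269.966ms=4/7b
19) 4859.393ms=72/7b +269.966ms=4/7b
20) 5129.359ms=76/7b +269.966ms=4/7b
21) 5399.325ms=80/7b +269.966ms=4/7b
Σ=12b of 12 (127bpm 4/4) — PASS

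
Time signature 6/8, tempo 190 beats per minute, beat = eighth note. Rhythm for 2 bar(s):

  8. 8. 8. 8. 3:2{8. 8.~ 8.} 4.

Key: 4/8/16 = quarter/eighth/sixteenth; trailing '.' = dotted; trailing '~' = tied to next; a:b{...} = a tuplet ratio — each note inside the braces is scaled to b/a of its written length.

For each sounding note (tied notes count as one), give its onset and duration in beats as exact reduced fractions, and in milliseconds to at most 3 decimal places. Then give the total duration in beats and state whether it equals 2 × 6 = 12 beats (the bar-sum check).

1) 0.0ms=0b +473.684ms=3/2b
2) 473.684ms=3/2b +473.684ms=3/2b
3) 947.368ms=3b +473.684ms=3/2b
4) 1421.053ms=9/2b +473.684ms=3/2b
5) 1894.737ms=6b +315.789ms=1b
6) 2210.526ms=7b +631.579ms=2b
7) 2842.105ms=9b +947.368ms=3b
Σ=12b of 12 (190bpm 6/8) — PASS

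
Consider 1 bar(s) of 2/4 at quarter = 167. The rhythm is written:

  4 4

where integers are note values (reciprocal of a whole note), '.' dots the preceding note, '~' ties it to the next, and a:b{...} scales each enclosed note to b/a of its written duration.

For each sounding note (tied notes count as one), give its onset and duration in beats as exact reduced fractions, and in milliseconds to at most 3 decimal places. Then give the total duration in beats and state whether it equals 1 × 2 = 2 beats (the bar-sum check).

1) 0.0ms=0b +359.281ms=1b
2) 359.281ms=1b +359.281ms=1b
Σ=2b of 2 (167bpm 2/4) — PASS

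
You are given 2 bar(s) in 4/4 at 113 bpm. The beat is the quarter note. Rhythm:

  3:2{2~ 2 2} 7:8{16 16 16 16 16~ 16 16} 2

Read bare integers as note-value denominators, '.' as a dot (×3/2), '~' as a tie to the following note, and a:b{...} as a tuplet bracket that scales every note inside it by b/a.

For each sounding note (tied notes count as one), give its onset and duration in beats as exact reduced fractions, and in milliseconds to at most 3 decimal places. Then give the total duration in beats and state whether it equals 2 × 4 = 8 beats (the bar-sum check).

1) 0.0ms=0b +1415.929ms=8/3b
2) 1415.929ms=8/3b +707.965ms=4/3b
3) 2123.894ms=4b +151.707ms=2/7b
4) 2275.601ms=30/7b +151.707ms=2/7b
5) 2427.307ms=32/7b +151.707ms=2/7b
6) 2579.014ms=34/7b +151.707ms=2/7b
7) 2730.721ms=36/7b +303.413ms=4/7b
8) 3034.134ms=40/7b +151.707ms=2/7b
9) 3185.841ms=6b +1061.947ms=2b
Σ=8b of 8 (113bpm 4/4) — PASS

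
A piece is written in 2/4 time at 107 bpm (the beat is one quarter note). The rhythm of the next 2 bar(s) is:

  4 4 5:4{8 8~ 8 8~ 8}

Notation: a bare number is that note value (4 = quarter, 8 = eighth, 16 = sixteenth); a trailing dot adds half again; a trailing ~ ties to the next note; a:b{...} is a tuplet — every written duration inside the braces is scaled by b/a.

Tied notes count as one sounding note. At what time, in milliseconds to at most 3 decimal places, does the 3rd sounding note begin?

note 3 onset = 2b = 1121.495ms

1. 0.0ms @ 0 + 560.748ms (1)
2. 560.748ms @ 1 + 560.748ms (1)
3. 1121.495ms @ 2 + 224.299ms (2/5)
4. 1345.794ms @ 12/5 + 448.598ms (4/5)
5. 1794.393ms @ 16/5 + 448.598ms (4/5)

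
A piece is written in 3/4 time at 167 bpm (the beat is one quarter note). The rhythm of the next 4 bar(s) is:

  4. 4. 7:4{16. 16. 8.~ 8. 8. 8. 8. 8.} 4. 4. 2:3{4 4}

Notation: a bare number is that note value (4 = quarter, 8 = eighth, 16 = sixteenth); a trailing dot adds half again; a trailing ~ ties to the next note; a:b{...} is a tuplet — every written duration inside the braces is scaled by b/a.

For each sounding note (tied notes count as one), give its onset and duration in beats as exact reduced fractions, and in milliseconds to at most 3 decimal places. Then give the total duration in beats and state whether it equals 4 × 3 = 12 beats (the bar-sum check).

1) 0.0ms=0b +538.922ms=3/2b
2) 538.922ms=3/2b +538.922ms=3/2b
3) 1077.844ms=3b +76.989ms=3/14b
4) 1154.833ms=45/14b +76.989ms=3/14b
5) 1231.822ms=24/7b +307.956ms=6/7b
6) 1539.778ms=30/7b +153.978ms=3/7b
7) 1693.755ms=33/7b +153.978ms=3/7b
8) 1847.733ms=36/7b +153.978ms=3/7b
9) 2001.711ms=39/7b +153.978ms=3/7b
10) 2155.689ms=6b +538.922ms=3/2b
11) 2694.611ms=15/2b +538.922ms=3/2b
12) 3233.533ms=9b +538.922ms=3/2b
13) 3772.455ms=21/2b +538.922ms=3/2b
Σ=12b of 12 (167bpm 3/4) — PASS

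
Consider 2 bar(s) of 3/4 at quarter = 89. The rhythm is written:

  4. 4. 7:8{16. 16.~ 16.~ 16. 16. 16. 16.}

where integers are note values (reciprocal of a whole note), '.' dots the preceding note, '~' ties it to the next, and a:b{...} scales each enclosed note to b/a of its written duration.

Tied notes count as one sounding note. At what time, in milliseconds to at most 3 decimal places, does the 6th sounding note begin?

note 6 onset = 36/7b = 3467.095ms

1. 0.0ms @ 0 + 1011.236ms (3/2)
2. 1011.236ms @ 3/2 + 1011.236ms (3/2)
3. 2022.472ms @ 3 + 288.925ms (3/7)
4. 2311.396ms @ 24/7 + 866.774ms (9/7)
5. 3178.17ms @ 33/7 + 288.925ms (3/7)
6. 3467.095ms @ 36/7 + 288.925ms (3/7)
7. 3756.019ms @ 39/7 + 288.925ms (3/7)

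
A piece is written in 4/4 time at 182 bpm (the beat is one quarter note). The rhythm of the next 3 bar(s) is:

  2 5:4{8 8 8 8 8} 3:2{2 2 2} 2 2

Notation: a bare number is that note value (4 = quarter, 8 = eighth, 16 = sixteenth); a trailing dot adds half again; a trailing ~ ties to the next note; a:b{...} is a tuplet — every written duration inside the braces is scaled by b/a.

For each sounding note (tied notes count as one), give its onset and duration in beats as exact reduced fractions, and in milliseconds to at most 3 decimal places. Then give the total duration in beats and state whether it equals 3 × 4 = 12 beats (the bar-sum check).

1) 0.0ms=0b +659.341ms=2b
2) 659.341ms=2b +131.868ms=2/5b
3) 791.209ms=12/5b +131.868ms=2/5b
4) 923.077ms=14/5b +131.868ms=2/5b
5) 1054.945ms=16/5b +131.868ms=2/5b
6) 1186.813ms=18/5b +131.868ms=2/5b
7) 1318.681ms=4b +439.56ms=4/3b
8) 1758.242ms=16/3b +439.56ms=4/3b
9) 2197.802ms=20/3b +439.56ms=4/3b
10) 2637.363ms=8b +659.341ms=2b
11) 3296.703ms=10b +659.341ms=2b
Σ=12b of 12 (182bpm 4/4) — PASS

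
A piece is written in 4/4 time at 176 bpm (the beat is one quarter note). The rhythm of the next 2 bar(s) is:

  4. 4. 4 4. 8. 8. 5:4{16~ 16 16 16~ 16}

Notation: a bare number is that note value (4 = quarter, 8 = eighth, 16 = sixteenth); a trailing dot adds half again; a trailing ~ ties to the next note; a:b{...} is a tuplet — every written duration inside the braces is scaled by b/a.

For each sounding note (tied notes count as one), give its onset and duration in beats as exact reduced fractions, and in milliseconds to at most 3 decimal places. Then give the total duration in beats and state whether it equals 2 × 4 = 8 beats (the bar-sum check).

1) 0.0ms=0b +511.364ms=3/2b
2) 511.364ms=3/2b +511.364ms=3/2b
3) 1022.727ms=3b +340.909ms=1b
4) 1363.636ms=4b +511.364ms=3/2b
5) 1875.0ms=11/2b +255.682ms=3/4b
6) 2130.682ms=25/4b +255.682ms=3/4b
7) 2386.364ms=7b +136.364ms=2/5b
8) 2522.727ms=37/5b +68.182ms=1/5b
9) 2590.909ms=38/5b +136.364ms=2/5b
Σ=8b of 8 (176bpm 4/4) — PASS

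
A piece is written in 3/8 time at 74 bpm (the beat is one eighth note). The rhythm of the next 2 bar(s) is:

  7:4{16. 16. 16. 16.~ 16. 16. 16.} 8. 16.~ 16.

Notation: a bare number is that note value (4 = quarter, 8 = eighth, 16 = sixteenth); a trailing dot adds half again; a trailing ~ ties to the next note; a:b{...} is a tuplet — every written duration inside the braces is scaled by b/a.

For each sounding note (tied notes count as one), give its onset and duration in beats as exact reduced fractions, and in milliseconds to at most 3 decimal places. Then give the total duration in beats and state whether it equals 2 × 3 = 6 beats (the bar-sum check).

1) 0.0ms=0b +347.49ms=3/7b
2) 347.49ms=3/7b +347.49ms=3/7b
3) 694.981ms=6/7b +347.49ms=3/7b
4) 1042.471ms=9/7b +694.981ms=6/7b
5) 1737.452ms=15/7b +347.49ms=3/7b
6) 2084.942ms=18/7b +347.49ms=3/7b
7) 2432.432ms=3b +1216.216ms=3/2b
8) 3648.649ms=9/2b +1216.216ms=3/2b
Σ=6b of 6 (74bpm 3/8) — PASS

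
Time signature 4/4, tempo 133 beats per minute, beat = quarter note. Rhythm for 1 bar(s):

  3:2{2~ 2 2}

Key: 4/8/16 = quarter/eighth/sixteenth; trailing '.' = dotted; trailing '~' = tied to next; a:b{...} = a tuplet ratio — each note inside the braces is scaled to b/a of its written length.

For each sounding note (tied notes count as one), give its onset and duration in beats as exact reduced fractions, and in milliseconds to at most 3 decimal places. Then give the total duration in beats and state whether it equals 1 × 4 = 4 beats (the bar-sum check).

1) 0.0ms=0b +1203.008ms=8/3b
2) 1203.008ms=8/3b +601.504ms=4/3b
Σ=4b of 4 (133bpm 4/4) — PASS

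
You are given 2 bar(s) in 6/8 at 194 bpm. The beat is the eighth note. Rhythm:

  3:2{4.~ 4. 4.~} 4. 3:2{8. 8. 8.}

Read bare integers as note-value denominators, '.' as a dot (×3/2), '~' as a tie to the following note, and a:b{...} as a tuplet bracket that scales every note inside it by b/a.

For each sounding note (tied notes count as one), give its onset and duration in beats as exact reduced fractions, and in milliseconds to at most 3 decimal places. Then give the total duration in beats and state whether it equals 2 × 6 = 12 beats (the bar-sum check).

1) 0.0ms=0b +1237.113ms=4b
2) 1237.113ms=4b +1546.392ms=5b
3) 2783.505ms=9b +309.278ms=1b
4) 3092.784ms=10b +309.278ms=1b
5) 3402.062ms=11b +309.278ms=1b
Σ=12b of 12 (194bpm 6/8) — PASS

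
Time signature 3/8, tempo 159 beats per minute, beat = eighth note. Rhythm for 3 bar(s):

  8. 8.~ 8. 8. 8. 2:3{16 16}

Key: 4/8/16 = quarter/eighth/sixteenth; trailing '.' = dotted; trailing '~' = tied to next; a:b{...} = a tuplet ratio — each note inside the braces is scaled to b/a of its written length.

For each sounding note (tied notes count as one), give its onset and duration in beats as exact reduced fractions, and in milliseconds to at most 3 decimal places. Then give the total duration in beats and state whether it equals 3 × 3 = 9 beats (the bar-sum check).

1) 0.0ms=0b +566.038ms=3/2b
2) 566.038ms=3/2b +1132.075ms=3b
3) 1698.113ms=9/2b +566.038ms=3/2b
4) 2264.151ms=6b +566.038ms=3/2b
5) 2830.189ms=15/2b +283.019ms=3/4b
6) 3113.208ms=33/4b +283.019ms=3/4b
Σ=9b of 9 (159bpm 3/8) — PASS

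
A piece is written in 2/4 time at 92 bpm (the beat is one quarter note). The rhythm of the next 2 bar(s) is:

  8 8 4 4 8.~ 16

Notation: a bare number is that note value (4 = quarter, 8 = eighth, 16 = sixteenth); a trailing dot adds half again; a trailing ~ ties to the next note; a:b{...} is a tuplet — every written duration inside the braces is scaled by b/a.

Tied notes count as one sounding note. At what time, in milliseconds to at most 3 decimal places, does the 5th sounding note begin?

note 5 onset = 3b = 1956.522ms

1. 0.0ms @ 0 + 326.087ms (1/2)
2. 326.087ms @ 1/2 + 326.087ms (1/2)
3. 652.174ms @ 1 + 652.174ms (1)
4. 1304.348ms @ 2 + 652.174ms (1)
5. 1956.522ms @ 3 + 652.174ms (1)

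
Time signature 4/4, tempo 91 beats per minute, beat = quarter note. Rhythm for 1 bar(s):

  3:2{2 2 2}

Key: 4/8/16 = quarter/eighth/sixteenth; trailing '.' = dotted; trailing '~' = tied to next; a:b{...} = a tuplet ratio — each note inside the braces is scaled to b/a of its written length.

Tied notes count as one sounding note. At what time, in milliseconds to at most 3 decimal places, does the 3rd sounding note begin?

note 3 onset = 8/3b = 1758.242ms

1. 0.0ms @ 0 + 879.121ms (4/3)
2. 879.121ms @ 4/3 + 879.121ms (4/3)
3. 1758.242ms @ 8/3 + 879.121ms (4/3)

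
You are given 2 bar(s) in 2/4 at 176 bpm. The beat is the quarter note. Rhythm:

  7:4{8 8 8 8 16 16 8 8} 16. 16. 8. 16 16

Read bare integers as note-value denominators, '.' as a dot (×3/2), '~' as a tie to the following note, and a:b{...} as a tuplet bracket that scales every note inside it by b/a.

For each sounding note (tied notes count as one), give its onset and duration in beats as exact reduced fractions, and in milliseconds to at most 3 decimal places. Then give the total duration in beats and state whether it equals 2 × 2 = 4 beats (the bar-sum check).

1) 0.0ms=0b +97.403ms=2/7b
2) 97.403ms=2/7b +97.403ms=2/7b
3) 194.805ms=4/7b +97.403ms=2/7b
4) 292.208ms=6/7b +97.403ms=2/7b
5) 389.61ms=8/7b +48.701ms=1/7b
6) 438.312ms=9/7b +48.701ms=1/7b
7) 487.013ms=10/7b +97.403ms=2/7b
8) 584.416ms=12/7b +97.403ms=2/7b
9) 681.818ms=2b +127.841ms=3/8b
10) 809.659ms=19/8b +127.841ms=3/8b
11) 937.5ms=11/4b +255.682ms=3/4b
12) 1193.182ms=7/2b +85.227ms=1/4b
13) 1278.409ms=15/4b +85.227ms=1/4b
Σ=4b of 4 (176bpm 2/4) — PASS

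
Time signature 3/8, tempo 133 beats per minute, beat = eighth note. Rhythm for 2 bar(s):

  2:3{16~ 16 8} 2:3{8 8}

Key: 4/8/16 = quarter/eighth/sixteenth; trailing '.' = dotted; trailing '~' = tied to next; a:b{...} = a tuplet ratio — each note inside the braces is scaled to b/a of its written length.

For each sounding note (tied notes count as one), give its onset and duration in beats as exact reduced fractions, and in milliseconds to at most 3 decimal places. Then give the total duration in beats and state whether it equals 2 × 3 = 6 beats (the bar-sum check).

1) 0.0ms=0b +676.692ms=3/2b
2) 676.692ms=3/2b +676.692ms=3/2b
3) 1353.383ms=3b +676.692ms=3/2b
4) 2030.075ms=9/2b +676.692ms=3/2b
Σ=6b of 6 (133bpm 3/8) — PASS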